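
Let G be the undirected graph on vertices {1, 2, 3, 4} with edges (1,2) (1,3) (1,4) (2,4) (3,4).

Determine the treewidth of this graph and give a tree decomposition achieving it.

Every bag has size at most 3, so the width is 3 − 1 = 2 and tw(G) ≤ 2. For the lower bound, the 3 vertices {1, 2, 4} are pairwise adjacent, and any tree decomposition puts a clique entirely inside one bag — forcing width ≥ 2. Therefore the treewidth is 2.

Treewidth 2.
One such decomposition:
Bags: B1 = {1, 3, 4}  B2 = {1, 2, 4}
Tree: B1–B2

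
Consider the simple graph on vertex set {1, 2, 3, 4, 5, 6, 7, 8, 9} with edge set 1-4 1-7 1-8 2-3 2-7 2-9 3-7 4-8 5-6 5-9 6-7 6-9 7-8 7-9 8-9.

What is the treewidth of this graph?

2

A width-2 tree decomposition is:
Bags: B1 = {7, 8, 9}  B2 = {6, 7, 9}  B3 = {1, 7, 8}  B4 = {5, 6, 9}  B5 = {2, 7, 9}  B6 = {2, 3, 7}  B7 = {1, 4, 8}
Tree: B1–B2, B1–B3, B2–B4, B1–B5, B5–B6, B3–B7
Every bag has size at most 3, so the width is 3 − 1 = 2 and tw(G) ≤ 2. For the lower bound, the 3 vertices {1, 4, 8} are pairwise adjacent, and any tree decomposition puts a clique entirely inside one bag — forcing width ≥ 2. The upper and lower bounds meet at 2, so that is the treewidth.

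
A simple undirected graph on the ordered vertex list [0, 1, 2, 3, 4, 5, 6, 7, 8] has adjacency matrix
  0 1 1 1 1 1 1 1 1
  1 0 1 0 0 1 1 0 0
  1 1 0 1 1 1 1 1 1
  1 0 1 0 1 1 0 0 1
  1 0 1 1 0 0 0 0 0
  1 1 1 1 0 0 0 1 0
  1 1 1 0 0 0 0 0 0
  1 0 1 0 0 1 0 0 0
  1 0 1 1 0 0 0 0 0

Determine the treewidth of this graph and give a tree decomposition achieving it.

Each bag holds 4 vertices, so the decomposition has width 3, which upper-bounds the treewidth. On the other hand G contains the 4-clique {0, 1, 2, 5}. A clique must lie in a single bag of any decomposition, so no decomposition can have width below 3. Hence tw(G) = 3 exactly.

Treewidth 3.
Bags: B1 = {0, 2, 3, 5}  B2 = {0, 1, 2, 5}  B3 = {0, 2, 3, 8}  B4 = {0, 2, 3, 4}  B5 = {0, 2, 5, 7}  B6 = {0, 1, 2, 6}
Tree: B1–B2, B1–B3, B1–B4, B1–B5, B2–B6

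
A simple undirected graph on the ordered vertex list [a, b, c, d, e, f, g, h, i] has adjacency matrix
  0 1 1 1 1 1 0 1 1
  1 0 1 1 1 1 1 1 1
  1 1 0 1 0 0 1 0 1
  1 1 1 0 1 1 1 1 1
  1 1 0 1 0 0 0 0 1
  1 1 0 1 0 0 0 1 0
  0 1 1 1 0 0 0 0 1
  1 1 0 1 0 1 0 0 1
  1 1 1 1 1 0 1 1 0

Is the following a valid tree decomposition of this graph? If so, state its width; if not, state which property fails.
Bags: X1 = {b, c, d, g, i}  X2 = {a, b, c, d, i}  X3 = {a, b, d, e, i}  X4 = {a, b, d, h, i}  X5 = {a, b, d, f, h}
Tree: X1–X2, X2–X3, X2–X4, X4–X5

Yes; width 4.

Every vertex of G appears in some bag (union = {a, b, c, d, e, f, g, h, i}); every edge is covered by a bag; and for each vertex v the set of bags containing v is connected in the bag tree. The decomposition is therefore valid. The largest bag has 5 vertices, so the width is 4.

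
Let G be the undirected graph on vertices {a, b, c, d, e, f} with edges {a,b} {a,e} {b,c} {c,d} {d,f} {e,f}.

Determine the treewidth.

A width-2 tree decomposition is:
Bags: B1 = {c, d, f}  B2 = {c, e, f}  B3 = {a, c, e}  B4 = {a, b, c}
Tree: B1–B2, B2–B3, B3–B4
Each bag holds 3 vertices, so the decomposition has width 2, which upper-bounds the treewidth. The edges c–d–f–e–a–b–c form a cycle, so G is not a tree and its treewidth is at least 2. Combining the bounds, tw(G) = 2.

2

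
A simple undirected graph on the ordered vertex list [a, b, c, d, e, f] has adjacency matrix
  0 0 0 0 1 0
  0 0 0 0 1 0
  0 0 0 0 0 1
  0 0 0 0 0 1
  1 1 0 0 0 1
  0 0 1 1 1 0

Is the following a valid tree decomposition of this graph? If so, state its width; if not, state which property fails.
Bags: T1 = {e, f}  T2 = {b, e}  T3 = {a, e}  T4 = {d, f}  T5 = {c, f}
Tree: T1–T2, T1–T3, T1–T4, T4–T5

Checking the three conditions: (i) the bags cover all of {a, b, c, d, e, f}; (ii) for each edge, some bag contains both endpoints; (iii) the bags containing any fixed vertex form a subtree. All hold, so the decomposition is valid with width 2 − 1 = 1.

Yes; width 1.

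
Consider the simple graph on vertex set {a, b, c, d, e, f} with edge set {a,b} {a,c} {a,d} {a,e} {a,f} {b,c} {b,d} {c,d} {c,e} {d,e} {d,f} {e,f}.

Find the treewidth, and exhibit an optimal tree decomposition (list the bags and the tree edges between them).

Treewidth 3.
One optimal decomposition is:
Bags: B1 = {a, b, c, d}  B2 = {a, c, d, e}  B3 = {a, d, e, f}
Tree: B1–B2, B2–B3

Each bag holds 4 vertices, so the decomposition has width 3, which upper-bounds the treewidth. Conversely, {a, c, d, e} is a clique of size 4, and the vertices of any clique must share a bag in every tree decomposition; so some bag has ≥ 4 vertices and tw(G) ≥ 3. The upper and lower bounds meet at 3, so that is the treewidth.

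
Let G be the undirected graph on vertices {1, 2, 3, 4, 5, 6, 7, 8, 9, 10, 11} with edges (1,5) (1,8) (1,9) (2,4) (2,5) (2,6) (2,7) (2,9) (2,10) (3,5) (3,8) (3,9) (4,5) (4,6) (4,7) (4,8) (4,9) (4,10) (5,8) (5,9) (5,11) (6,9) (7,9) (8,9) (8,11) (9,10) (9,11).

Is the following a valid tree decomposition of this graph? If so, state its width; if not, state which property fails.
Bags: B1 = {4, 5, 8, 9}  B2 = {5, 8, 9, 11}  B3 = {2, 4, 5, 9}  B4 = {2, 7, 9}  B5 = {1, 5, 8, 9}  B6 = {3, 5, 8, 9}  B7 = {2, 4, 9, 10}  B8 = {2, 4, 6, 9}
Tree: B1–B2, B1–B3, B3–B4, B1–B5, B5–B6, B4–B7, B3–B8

A tree decomposition must satisfy three properties: every vertex lies in some bag; for every edge, both endpoints lie together in some bag; and for every vertex, the bags containing it form a connected subtree. Here edge (4,7) lies in no bag, so the decomposition is invalid.

No — edge (4,7) lies in no bag.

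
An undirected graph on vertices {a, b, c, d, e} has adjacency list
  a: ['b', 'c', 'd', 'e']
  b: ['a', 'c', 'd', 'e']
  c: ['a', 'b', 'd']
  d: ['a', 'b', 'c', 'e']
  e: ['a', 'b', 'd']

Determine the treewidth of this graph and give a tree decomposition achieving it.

Treewidth 3.
Bags: B1 = {a, b, c, d}  B2 = {a, b, d, e}
Tree: B1–B2

Every bag has size at most 4, so the width is 4 − 1 = 3 and tw(G) ≤ 3. On the other hand G contains the 4-clique {a, b, d, e}. A clique must lie in a single bag of any decomposition, so no decomposition can have width below 3. Hence tw(G) = 3 exactly.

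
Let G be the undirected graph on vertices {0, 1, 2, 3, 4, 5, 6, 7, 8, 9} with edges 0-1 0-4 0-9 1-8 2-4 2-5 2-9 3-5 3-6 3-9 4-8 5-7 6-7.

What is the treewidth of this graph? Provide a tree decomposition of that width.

Treewidth 2.
One such decomposition:
Bags: B1 = {5, 6, 7}  B2 = {3, 5, 6}  B3 = {2, 3, 5}  B4 = {2, 3, 9}  B5 = {2, 4, 9}  B6 = {0, 4, 9}  B7 = {0, 4, 8}  B8 = {0, 1, 8}
Tree: B1–B2, B2–B3, B3–B4, B4–B5, B5–B6, B6–B7, B7–B8

Each bag holds 3 vertices, so the decomposition has width 2, which upper-bounds the treewidth. The edges 7–6–3–5–7 form a cycle, so G is not a tree and its treewidth is at least 2. The upper and lower bounds meet at 2, so that is the treewidth.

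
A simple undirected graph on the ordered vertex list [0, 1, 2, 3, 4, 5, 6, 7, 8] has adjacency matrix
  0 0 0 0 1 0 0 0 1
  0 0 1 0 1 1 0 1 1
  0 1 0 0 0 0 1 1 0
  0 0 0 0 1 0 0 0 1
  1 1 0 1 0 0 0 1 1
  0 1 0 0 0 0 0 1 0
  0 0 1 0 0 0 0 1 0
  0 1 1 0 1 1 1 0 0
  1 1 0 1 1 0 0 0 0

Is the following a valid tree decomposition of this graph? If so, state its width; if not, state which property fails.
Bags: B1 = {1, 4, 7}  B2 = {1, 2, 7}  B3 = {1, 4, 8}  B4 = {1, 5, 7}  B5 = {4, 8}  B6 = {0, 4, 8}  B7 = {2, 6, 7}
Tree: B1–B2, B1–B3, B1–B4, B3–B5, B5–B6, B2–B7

A tree decomposition must satisfy three properties: every vertex lies in some bag; for every edge, both endpoints lie together in some bag; and for every vertex, the bags containing it form a connected subtree. Here vertex 3 appears in no bag, so the decomposition is invalid.

No — vertex 3 appears in no bag.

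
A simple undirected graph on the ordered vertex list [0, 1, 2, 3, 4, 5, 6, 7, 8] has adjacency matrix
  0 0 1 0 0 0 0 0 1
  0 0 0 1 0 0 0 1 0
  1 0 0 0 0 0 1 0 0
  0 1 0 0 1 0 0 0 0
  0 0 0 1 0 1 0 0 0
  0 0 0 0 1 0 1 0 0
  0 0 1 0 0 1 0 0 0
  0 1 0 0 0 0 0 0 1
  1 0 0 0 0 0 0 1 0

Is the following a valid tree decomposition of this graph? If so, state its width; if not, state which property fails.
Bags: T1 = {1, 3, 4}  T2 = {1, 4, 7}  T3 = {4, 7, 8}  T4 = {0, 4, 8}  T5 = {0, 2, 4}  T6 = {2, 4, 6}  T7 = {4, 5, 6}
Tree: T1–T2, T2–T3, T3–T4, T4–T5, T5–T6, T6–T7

Vertex coverage: the bags together contain {0, 1, 2, 3, 4, 5, 6, 7, 8}, the full vertex set. Edge coverage: each edge of G has both endpoints in at least one bag. Running intersection: for every vertex, the bags containing it form a connected subtree. All three properties hold, so this is a valid tree decomposition of width max|bag| − 1 = 2, and hence tw(G) ≤ 2.

Yes; width 2.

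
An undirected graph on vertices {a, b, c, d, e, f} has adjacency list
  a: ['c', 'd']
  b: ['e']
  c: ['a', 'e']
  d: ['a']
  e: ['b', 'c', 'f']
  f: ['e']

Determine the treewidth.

A width-1 tree decomposition is:
Bags: B1 = {a, d}  B2 = {a, c}  B3 = {c, e}  B4 = {b, e}  B5 = {e, f}
Tree: B1–B2, B2–B3, B3–B4, B3–B5
Each bag holds 2 vertices, so the decomposition has width 1, which upper-bounds the treewidth. G has an edge, so its treewidth is at least 1. The upper and lower bounds meet at 1, so that is the treewidth.

1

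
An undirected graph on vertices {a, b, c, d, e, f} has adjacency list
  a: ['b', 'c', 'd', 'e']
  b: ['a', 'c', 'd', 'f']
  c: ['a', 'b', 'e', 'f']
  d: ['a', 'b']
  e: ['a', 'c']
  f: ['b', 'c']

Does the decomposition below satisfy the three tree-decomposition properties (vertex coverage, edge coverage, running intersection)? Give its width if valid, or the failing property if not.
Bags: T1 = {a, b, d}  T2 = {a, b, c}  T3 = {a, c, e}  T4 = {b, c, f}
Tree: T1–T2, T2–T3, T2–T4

Vertex coverage: the bags together contain {a, b, c, d, e, f}, the full vertex set. Edge coverage: each edge of G has both endpoints in at least one bag. Running intersection: for every vertex, the bags containing it form a connected subtree. All three properties hold, so this is a valid tree decomposition of width max|bag| − 1 = 2, and hence tw(G) ≤ 2.

Yes; width 2.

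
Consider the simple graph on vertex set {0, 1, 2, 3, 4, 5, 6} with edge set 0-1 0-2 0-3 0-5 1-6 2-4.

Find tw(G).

1

A width-1 tree decomposition is:
Bags: B1 = {1, 6}  B2 = {0, 1}  B3 = {0, 5}  B4 = {0, 2}  B5 = {2, 4}  B6 = {0, 3}
Tree: B1–B2, B2–B3, B3–B4, B4–B5, B4–B6
Every bag has size at most 2, so the width is 2 − 1 = 1 and tw(G) ≤ 1. Since G has at least one edge (e.g. 1–6), it is not an edgeless graph, so tw(G) ≥ 1. The upper and lower bounds meet at 1, so that is the treewidth.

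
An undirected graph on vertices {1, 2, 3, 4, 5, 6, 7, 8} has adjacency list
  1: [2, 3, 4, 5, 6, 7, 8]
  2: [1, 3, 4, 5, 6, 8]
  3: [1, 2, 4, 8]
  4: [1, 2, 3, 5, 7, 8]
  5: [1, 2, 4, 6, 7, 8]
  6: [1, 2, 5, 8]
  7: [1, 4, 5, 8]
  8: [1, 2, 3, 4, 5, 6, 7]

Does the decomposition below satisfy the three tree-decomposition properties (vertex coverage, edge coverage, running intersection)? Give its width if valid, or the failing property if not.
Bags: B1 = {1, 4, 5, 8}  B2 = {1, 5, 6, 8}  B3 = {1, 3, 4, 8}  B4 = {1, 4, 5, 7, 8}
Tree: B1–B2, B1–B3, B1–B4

A tree decomposition must satisfy three properties: every vertex lies in some bag; for every edge, both endpoints lie together in some bag; and for every vertex, the bags containing it form a connected subtree. Here vertex 2 appears in no bag, so the decomposition is invalid.

No — vertex 2 appears in no bag.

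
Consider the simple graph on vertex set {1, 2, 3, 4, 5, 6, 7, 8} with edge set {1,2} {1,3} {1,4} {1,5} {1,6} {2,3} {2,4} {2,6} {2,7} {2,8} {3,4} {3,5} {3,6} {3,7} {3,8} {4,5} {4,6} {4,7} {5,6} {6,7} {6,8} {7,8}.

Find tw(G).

4

A width-4 tree decomposition is:
Bags: B1 = {1, 2, 3, 4, 6}  B2 = {1, 3, 4, 5, 6}  B3 = {2, 3, 4, 6, 7}  B4 = {2, 3, 6, 7, 8}
Tree: B1–B2, B1–B3, B3–B4
The largest bag has 5 vertices, giving width 4; this decomposition certifies tw(G) ≤ 4. Conversely, {2, 3, 6, 7, 8} is a clique of size 5, and the vertices of any clique must share a bag in every tree decomposition; so some bag has ≥ 5 vertices and tw(G) ≥ 4. Combining the bounds, tw(G) = 4.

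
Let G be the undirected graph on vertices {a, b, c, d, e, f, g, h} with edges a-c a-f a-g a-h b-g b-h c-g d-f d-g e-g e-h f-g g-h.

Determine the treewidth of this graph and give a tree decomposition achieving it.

Treewidth 2.
One such decomposition:
Bags: B1 = {a, g, h}  B2 = {a, f, g}  B3 = {a, c, g}  B4 = {d, f, g}  B5 = {e, g, h}  B6 = {b, g, h}
Tree: B1–B2, B2–B3, B2–B4, B1–B5, B5–B6

Each bag holds 3 vertices, so the decomposition has width 2, which upper-bounds the treewidth. For the lower bound, the 3 vertices {d, f, g} are pairwise adjacent, and any tree decomposition puts a clique entirely inside one bag — forcing width ≥ 2. Therefore the treewidth is 2.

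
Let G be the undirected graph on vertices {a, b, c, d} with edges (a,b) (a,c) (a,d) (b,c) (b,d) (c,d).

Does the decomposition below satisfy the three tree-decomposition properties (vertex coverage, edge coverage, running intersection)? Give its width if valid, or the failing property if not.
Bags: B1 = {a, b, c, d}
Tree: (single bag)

Checking the three conditions: (i) the bags cover all of {a, b, c, d}; (ii) for each edge, some bag contains both endpoints; (iii) the bags containing any fixed vertex form a subtree. All hold, so the decomposition is valid with width 4 − 1 = 3.

Yes; width 3.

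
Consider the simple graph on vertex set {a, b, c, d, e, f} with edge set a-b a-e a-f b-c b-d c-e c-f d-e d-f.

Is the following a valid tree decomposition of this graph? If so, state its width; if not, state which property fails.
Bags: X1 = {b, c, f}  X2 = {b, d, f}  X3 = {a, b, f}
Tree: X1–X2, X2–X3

A tree decomposition must satisfy three properties: every vertex lies in some bag; for every edge, both endpoints lie together in some bag; and for every vertex, the bags containing it form a connected subtree. Here vertex e appears in no bag, so the decomposition is invalid.

No — vertex e appears in no bag.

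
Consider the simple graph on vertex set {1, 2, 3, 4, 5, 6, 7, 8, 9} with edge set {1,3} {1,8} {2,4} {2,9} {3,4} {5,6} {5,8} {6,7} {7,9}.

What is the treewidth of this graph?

2

A width-2 tree decomposition is:
Bags: B1 = {5, 6, 8}  B2 = {6, 7, 8}  B3 = {7, 8, 9}  B4 = {2, 8, 9}  B5 = {2, 4, 8}  B6 = {3, 4, 8}  B7 = {1, 3, 8}
Tree: B1–B2, B2–B3, B3–B4, B4–B5, B5–B6, B6–B7
The largest bag has 3 vertices, giving width 2; this decomposition certifies tw(G) ≤ 2. Since 8–5–6–7–9–2–4–3–1–8 is a cycle in G, G is not acyclic. Forests are exactly the graphs of treewidth ≤ 1, so tw(G) ≥ 2. Therefore the treewidth is 2.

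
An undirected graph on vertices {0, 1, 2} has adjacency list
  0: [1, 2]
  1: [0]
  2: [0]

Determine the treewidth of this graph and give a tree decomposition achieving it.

Treewidth 1.
One such decomposition:
Bags: B1 = {0, 1}  B2 = {0, 2}
Tree: B1–B2

Every bag has size at most 2, so the width is 2 − 1 = 1 and tw(G) ≤ 1. G has an edge, so its treewidth is at least 1. The upper and lower bounds meet at 1, so that is the treewidth.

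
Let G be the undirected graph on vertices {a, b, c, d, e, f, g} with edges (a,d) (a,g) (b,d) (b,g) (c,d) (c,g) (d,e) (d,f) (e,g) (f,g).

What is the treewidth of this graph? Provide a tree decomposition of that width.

Treewidth 2.
One optimal decomposition is:
Bags: B1 = {d, e, g}  B2 = {b, d, g}  B3 = {a, d, g}  B4 = {c, d, g}  B5 = {d, f, g}
Tree: B1–B2, B2–B3, B3–B4, B4–B5

The largest bag has 3 vertices, giving width 2; this decomposition certifies tw(G) ≤ 2. The edges d–e–g–b–d form a cycle, so G is not a tree and its treewidth is at least 2. Hence tw(G) = 2 exactly.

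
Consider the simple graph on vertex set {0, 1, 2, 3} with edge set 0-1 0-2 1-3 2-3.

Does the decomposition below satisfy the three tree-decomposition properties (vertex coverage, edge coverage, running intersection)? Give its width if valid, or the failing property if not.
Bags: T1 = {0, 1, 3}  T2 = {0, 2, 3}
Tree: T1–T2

Yes; width 2.

Every vertex of G appears in some bag (union = {0, 1, 2, 3}); every edge is covered by a bag; and for each vertex v the set of bags containing v is connected in the bag tree. The decomposition is therefore valid. The largest bag has 3 vertices, so the width is 2.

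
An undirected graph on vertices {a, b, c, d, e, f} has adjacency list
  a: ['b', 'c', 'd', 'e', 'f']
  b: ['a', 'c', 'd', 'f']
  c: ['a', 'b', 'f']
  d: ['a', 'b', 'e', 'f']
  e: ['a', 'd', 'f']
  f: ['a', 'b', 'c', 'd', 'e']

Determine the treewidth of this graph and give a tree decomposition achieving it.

Treewidth 3.
One such decomposition:
Bags: B1 = {a, b, c, f}  B2 = {a, b, d, f}  B3 = {a, d, e, f}
Tree: B1–B2, B2–B3

Each bag holds 4 vertices, so the decomposition has width 3, which upper-bounds the treewidth. Conversely, {a, d, e, f} is a clique of size 4, and the vertices of any clique must share a bag in every tree decomposition; so some bag has ≥ 4 vertices and tw(G) ≥ 3. Combining the bounds, tw(G) = 3.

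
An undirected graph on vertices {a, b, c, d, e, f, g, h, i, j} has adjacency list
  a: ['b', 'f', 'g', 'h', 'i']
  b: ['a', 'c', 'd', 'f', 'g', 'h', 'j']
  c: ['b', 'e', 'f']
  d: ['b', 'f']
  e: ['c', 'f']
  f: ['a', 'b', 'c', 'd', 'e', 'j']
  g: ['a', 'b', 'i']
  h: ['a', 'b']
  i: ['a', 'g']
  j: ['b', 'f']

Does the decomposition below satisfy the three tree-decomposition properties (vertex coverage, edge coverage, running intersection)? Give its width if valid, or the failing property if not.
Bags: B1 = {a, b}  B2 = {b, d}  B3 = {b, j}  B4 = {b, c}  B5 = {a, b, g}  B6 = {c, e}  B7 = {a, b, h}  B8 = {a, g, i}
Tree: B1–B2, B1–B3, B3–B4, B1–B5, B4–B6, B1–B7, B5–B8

A tree decomposition must satisfy three properties: every vertex lies in some bag; for every edge, both endpoints lie together in some bag; and for every vertex, the bags containing it form a connected subtree. Here vertex f appears in no bag, so the decomposition is invalid.

No — vertex f appears in no bag.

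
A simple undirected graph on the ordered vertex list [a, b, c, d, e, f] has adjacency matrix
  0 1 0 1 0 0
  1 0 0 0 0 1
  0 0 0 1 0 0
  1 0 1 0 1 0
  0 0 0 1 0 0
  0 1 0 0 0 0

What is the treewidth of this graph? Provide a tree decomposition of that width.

The largest bag has 2 vertices, giving width 1; this decomposition certifies tw(G) ≤ 1. Any graph with an edge has treewidth ≥ 1, and G has the edge b–a. Therefore the treewidth is 1.

Treewidth 1.
Bags: B1 = {a, b}  B2 = {a, d}  B3 = {d, e}  B4 = {b, f}  B5 = {c, d}
Tree: B1–B2, B2–B3, B1–B4, B3–B5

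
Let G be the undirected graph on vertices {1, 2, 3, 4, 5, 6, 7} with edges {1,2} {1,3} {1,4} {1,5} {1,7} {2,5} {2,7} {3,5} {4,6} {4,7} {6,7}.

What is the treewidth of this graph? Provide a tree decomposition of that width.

Treewidth 2.
One optimal decomposition is:
Bags: B1 = {1, 4, 7}  B2 = {1, 2, 7}  B3 = {1, 2, 5}  B4 = {1, 3, 5}  B5 = {4, 6, 7}
Tree: B1–B2, B2–B3, B3–B4, B1–B5

Every bag has size at most 3, so the width is 3 − 1 = 2 and tw(G) ≤ 2. For the lower bound, the 3 vertices {1, 2, 5} are pairwise adjacent, and any tree decomposition puts a clique entirely inside one bag — forcing width ≥ 2. Therefore the treewidth is 2.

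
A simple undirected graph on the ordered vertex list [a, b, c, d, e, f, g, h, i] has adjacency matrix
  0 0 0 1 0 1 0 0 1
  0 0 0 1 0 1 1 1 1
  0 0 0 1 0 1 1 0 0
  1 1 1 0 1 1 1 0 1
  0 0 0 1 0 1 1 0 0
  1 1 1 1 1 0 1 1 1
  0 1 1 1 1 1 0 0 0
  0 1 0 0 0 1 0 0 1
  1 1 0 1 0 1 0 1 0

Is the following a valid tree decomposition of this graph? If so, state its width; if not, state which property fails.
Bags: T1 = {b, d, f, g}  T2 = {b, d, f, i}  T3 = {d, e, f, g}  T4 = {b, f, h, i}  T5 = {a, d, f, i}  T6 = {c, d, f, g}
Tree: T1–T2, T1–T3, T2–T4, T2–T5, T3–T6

Yes; width 3.

Vertex coverage: the bags together contain {a, b, c, d, e, f, g, h, i}, the full vertex set. Edge coverage: each edge of G has both endpoints in at least one bag. Running intersection: for every vertex, the bags containing it form a connected subtree. All three properties hold, so this is a valid tree decomposition of width max|bag| − 1 = 3, and hence tw(G) ≤ 3.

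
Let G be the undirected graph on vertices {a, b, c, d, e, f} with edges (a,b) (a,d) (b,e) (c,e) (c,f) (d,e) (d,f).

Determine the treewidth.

2

A width-2 tree decomposition is:
Bags: B1 = {a, b, e}  B2 = {a, d, e}  B3 = {c, d, e}  B4 = {c, d, f}
Tree: B1–B2, B2–B3, B3–B4
Each bag holds 3 vertices, so the decomposition has width 2, which upper-bounds the treewidth. The edges b–a–d–e–b form a cycle, so G is not a tree and its treewidth is at least 2. Combining the bounds, tw(G) = 2.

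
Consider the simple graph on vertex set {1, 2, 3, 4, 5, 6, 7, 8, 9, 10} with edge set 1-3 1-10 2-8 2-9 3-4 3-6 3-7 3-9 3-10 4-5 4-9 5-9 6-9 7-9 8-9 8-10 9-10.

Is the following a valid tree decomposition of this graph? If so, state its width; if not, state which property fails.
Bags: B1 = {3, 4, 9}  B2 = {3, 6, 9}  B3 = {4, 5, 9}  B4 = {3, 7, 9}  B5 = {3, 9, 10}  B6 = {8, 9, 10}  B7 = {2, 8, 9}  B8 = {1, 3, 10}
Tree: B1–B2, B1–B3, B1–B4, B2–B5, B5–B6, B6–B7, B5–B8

Yes; width 2.

Checking the three conditions: (i) the bags cover all of {1, 2, 3, 4, 5, 6, 7, 8, 9, 10}; (ii) for each edge, some bag contains both endpoints; (iii) the bags containing any fixed vertex form a subtree. All hold, so the decomposition is valid with width 3 − 1 = 2.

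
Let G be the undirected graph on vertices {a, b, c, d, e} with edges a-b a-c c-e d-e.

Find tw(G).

1

A width-1 tree decomposition is:
Bags: B1 = {d, e}  B2 = {c, e}  B3 = {a, c}  B4 = {a, b}
Tree: B1–B2, B2–B3, B3–B4
Each bag holds 2 vertices, so the decomposition has width 1, which upper-bounds the treewidth. Any graph with an edge has treewidth ≥ 1, and G has the edge d–e. Hence tw(G) = 1 exactly.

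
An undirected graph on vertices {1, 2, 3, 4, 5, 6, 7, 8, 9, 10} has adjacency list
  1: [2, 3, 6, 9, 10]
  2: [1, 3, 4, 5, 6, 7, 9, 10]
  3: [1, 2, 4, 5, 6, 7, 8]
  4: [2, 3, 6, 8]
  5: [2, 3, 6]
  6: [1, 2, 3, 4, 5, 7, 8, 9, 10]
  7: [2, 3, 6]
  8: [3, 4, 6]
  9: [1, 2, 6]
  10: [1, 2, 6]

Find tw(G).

A width-3 tree decomposition is:
Bags: B1 = {1, 2, 3, 6}  B2 = {2, 3, 6, 7}  B3 = {2, 3, 4, 6}  B4 = {1, 2, 6, 9}  B5 = {1, 2, 6, 10}  B6 = {2, 3, 5, 6}  B7 = {3, 4, 6, 8}
Tree: B1–B2, B2–B3, B1–B4, B1–B5, B3–B6, B3–B7
Every bag has size at most 4, so the width is 4 − 1 = 3 and tw(G) ≤ 3. Conversely, {3, 4, 6, 8} is a clique of size 4, and the vertices of any clique must share a bag in every tree decomposition; so some bag has ≥ 4 vertices and tw(G) ≥ 3. Hence tw(G) = 3 exactly.

3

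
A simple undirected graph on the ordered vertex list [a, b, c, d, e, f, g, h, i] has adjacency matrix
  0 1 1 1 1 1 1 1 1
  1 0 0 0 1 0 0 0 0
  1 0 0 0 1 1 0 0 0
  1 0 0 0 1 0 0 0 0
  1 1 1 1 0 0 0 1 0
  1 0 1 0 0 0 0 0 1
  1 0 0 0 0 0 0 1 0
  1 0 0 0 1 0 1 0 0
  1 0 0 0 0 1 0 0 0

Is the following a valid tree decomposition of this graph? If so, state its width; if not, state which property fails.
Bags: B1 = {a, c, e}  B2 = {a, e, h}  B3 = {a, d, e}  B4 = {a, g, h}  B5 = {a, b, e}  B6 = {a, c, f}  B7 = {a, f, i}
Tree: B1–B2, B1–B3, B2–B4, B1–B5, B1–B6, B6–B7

Checking the three conditions: (i) the bags cover all of {a, b, c, d, e, f, g, h, i}; (ii) for each edge, some bag contains both endpoints; (iii) the bags containing any fixed vertex form a subtree. All hold, so the decomposition is valid with width 3 − 1 = 2.

Yes; width 2.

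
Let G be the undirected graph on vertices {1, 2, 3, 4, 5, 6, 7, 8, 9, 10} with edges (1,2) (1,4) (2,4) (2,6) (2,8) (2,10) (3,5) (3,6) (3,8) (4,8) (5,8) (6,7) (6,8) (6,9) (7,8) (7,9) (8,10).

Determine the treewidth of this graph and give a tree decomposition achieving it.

Treewidth 2.
One optimal decomposition is:
Bags: B1 = {6, 7, 9}  B2 = {6, 7, 8}  B3 = {3, 6, 8}  B4 = {2, 6, 8}  B5 = {2, 4, 8}  B6 = {3, 5, 8}  B7 = {2, 8, 10}  B8 = {1, 2, 4}
Tree: B1–B2, B2–B3, B2–B4, B4–B5, B3–B6, B5–B7, B5–B8

Each bag holds 3 vertices, so the decomposition has width 2, which upper-bounds the treewidth. On the other hand G contains the 3-clique {2, 8, 10}. A clique must lie in a single bag of any decomposition, so no decomposition can have width below 2. Combining the bounds, tw(G) = 2.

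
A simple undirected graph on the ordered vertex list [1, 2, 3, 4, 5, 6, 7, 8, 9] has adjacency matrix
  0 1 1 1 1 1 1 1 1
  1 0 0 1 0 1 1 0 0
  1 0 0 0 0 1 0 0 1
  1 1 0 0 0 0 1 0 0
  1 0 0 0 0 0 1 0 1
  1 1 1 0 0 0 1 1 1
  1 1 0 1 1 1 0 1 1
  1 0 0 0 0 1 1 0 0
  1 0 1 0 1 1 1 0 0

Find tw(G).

3

A width-3 tree decomposition is:
Bags: B1 = {1, 6, 7, 9}  B2 = {1, 2, 6, 7}  B3 = {1, 5, 7, 9}  B4 = {1, 6, 7, 8}  B5 = {1, 2, 4, 7}  B6 = {1, 3, 6, 9}
Tree: B1–B2, B1–B3, B1–B4, B2–B5, B1–B6
Each bag holds 4 vertices, so the decomposition has width 3, which upper-bounds the treewidth. Conversely, {1, 3, 6, 9} is a clique of size 4, and the vertices of any clique must share a bag in every tree decomposition; so some bag has ≥ 4 vertices and tw(G) ≥ 3. Hence tw(G) = 3 exactly.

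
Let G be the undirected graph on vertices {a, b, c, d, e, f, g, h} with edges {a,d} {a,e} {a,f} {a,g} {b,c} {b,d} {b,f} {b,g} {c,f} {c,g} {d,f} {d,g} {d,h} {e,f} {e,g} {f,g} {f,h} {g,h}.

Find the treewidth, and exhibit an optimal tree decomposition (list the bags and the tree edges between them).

Treewidth 3.
One optimal decomposition is:
Bags: B1 = {a, e, f, g}  B2 = {a, d, f, g}  B3 = {b, d, f, g}  B4 = {b, c, f, g}  B5 = {d, f, g, h}
Tree: B1–B2, B2–B3, B3–B4, B2–B5

Every bag has size at most 4, so the width is 4 − 1 = 3 and tw(G) ≤ 3. For the lower bound, the 4 vertices {d, f, g, h} are pairwise adjacent, and any tree decomposition puts a clique entirely inside one bag — forcing width ≥ 3. The upper and lower bounds meet at 3, so that is the treewidth.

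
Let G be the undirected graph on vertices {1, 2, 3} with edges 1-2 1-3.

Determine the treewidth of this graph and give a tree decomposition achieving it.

Treewidth 1.
Bags: B1 = {1, 3}  B2 = {1, 2}
Tree: B1–B2

The largest bag has 2 vertices, giving width 1; this decomposition certifies tw(G) ≤ 1. Any graph with an edge has treewidth ≥ 1, and G has the edge 1–3. The upper and lower bounds meet at 1, so that is the treewidth.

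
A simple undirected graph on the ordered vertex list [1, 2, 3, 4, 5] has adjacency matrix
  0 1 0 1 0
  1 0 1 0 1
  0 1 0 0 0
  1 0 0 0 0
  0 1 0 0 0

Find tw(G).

A width-1 tree decomposition is:
Bags: B1 = {2, 3}  B2 = {1, 2}  B3 = {1, 4}  B4 = {2, 5}
Tree: B1–B2, B2–B3, B1–B4
Each bag holds 2 vertices, so the decomposition has width 1, which upper-bounds the treewidth. G has an edge, so its treewidth is at least 1. Combining the bounds, tw(G) = 1.

1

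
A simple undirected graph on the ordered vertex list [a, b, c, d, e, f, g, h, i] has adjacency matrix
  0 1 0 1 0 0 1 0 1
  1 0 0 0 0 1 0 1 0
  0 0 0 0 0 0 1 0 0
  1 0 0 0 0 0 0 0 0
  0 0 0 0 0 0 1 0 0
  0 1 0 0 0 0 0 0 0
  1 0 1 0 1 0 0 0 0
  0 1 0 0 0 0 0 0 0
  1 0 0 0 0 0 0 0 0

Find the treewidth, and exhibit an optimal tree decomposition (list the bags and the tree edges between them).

The largest bag has 2 vertices, giving width 1; this decomposition certifies tw(G) ≤ 1. G has an edge, so its treewidth is at least 1. Therefore the treewidth is 1.

Treewidth 1.
Bags: B1 = {a, b}  B2 = {a, g}  B3 = {e, g}  B4 = {c, g}  B5 = {b, h}  B6 = {a, d}  B7 = {b, f}  B8 = {a, i}
Tree: B1–B2, B2–B3, B3–B4, B1–B5, B1–B6, B5–B7, B6–B8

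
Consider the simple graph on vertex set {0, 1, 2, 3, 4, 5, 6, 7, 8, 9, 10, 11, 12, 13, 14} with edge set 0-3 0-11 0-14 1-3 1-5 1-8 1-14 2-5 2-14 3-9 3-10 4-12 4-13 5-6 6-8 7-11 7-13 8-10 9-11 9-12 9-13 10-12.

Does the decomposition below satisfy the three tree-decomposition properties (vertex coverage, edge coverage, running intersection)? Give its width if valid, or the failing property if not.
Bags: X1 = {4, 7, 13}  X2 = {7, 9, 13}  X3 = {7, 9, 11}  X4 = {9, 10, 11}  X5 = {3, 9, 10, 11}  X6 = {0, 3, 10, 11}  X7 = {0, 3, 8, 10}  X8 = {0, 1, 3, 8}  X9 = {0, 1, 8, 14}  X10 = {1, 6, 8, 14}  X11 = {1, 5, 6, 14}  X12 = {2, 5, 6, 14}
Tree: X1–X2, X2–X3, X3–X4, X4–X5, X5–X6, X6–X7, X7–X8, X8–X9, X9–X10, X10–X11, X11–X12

No — vertex 12 appears in no bag.

A tree decomposition must satisfy three properties: every vertex lies in some bag; for every edge, both endpoints lie together in some bag; and for every vertex, the bags containing it form a connected subtree. Here vertex 12 appears in no bag, so the decomposition is invalid.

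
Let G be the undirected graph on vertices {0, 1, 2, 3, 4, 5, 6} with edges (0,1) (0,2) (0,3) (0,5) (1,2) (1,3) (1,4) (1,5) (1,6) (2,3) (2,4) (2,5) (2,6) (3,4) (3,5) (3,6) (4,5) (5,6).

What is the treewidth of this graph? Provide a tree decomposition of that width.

Treewidth 4.
One such decomposition:
Bags: B1 = {1, 2, 3, 4, 5}  B2 = {0, 1, 2, 3, 5}  B3 = {1, 2, 3, 5, 6}
Tree: B1–B2, B1–B3

Every bag has size at most 5, so the width is 5 − 1 = 4 and tw(G) ≤ 4. On the other hand G contains the 5-clique {0, 1, 2, 3, 5}. A clique must lie in a single bag of any decomposition, so no decomposition can have width below 4. Combining the bounds, tw(G) = 4.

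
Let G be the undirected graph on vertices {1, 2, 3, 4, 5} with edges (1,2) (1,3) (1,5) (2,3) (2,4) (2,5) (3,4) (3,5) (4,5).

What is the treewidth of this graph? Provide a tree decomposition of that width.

Treewidth 3.
One optimal decomposition is:
Bags: B1 = {1, 2, 3, 5}  B2 = {2, 3, 4, 5}
Tree: B1–B2

Each bag holds 4 vertices, so the decomposition has width 3, which upper-bounds the treewidth. Conversely, {1, 2, 3, 5} is a clique of size 4, and the vertices of any clique must share a bag in every tree decomposition; so some bag has ≥ 4 vertices and tw(G) ≥ 3. The upper and lower bounds meet at 3, so that is the treewidth.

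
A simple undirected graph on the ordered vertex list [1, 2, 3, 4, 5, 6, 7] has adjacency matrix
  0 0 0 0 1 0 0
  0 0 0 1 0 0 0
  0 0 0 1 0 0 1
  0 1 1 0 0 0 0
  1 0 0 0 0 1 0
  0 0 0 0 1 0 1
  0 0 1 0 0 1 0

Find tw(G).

A width-1 tree decomposition is:
Bags: B1 = {1, 5}  B2 = {5, 6}  B3 = {6, 7}  B4 = {3, 7}  B5 = {3, 4}  B6 = {2, 4}
Tree: B1–B2, B2–B3, B3–B4, B4–B5, B5–B6
Every bag has size at most 2, so the width is 2 − 1 = 1 and tw(G) ≤ 1. G has an edge, so its treewidth is at least 1. Hence tw(G) = 1 exactly.

1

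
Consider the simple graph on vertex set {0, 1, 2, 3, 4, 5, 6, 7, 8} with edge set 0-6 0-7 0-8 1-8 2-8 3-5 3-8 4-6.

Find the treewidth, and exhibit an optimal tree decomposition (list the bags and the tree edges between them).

The largest bag has 2 vertices, giving width 1; this decomposition certifies tw(G) ≤ 1. Since G has at least one edge (e.g. 1–8), it is not an edgeless graph, so tw(G) ≥ 1. Therefore the treewidth is 1.

Treewidth 1.
One optimal decomposition is:
Bags: B1 = {1, 8}  B2 = {2, 8}  B3 = {3, 8}  B4 = {0, 8}  B5 = {3, 5}  B6 = {0, 7}  B7 = {0, 6}  B8 = {4, 6}
Tree: B1–B2, B2–B3, B1–B4, B3–B5, B4–B6, B4–B7, B7–B8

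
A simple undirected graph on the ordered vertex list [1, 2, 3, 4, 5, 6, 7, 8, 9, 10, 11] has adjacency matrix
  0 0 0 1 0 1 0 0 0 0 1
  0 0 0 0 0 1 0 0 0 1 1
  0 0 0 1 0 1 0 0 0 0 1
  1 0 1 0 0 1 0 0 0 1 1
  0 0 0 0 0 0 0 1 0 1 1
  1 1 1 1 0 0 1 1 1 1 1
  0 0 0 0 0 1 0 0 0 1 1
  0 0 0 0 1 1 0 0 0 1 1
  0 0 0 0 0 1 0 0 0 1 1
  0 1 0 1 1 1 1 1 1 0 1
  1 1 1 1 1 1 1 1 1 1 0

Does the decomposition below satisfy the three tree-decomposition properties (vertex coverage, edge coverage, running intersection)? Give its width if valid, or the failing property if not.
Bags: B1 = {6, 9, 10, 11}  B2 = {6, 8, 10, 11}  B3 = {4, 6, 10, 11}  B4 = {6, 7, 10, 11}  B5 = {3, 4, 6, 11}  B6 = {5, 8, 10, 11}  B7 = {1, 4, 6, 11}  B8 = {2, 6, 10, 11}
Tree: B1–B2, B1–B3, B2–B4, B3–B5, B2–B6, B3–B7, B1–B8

Yes; width 3.

Every vertex of G appears in some bag (union = {1, 2, 3, 4, 5, 6, 7, 8, 9, 10, 11}); every edge is covered by a bag; and for each vertex v the set of bags containing v is connected in the bag tree. The decomposition is therefore valid. The largest bag has 4 vertices, so the width is 3.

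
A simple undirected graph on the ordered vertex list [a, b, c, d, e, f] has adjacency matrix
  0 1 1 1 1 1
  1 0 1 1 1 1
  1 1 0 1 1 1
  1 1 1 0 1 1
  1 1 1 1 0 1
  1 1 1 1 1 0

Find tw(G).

A width-5 tree decomposition is:
Bags: B1 = {a, b, c, d, e, f}
Tree: (single bag)
With just one bag of size 6, the width is 6 − 1 = 5, so tw(G) ≤ 5. For the lower bound, the 6 vertices {a, b, c, d, e, f} are pairwise adjacent, and any tree decomposition puts a clique entirely inside one bag — forcing width ≥ 5. Combining the bounds, tw(G) = 5.

5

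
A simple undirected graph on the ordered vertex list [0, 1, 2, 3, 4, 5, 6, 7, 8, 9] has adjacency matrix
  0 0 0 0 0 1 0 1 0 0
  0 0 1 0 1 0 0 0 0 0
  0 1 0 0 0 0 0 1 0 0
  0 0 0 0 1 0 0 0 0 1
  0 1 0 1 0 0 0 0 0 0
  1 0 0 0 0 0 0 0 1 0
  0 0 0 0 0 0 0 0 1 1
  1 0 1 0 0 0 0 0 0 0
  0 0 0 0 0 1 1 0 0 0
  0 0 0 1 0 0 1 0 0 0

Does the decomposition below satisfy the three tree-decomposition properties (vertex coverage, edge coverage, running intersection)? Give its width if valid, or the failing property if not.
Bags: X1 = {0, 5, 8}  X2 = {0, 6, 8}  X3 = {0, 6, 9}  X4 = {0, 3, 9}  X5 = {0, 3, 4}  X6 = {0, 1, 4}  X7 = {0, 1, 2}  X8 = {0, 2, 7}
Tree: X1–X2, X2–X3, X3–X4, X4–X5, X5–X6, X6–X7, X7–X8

Vertex coverage: the bags together contain {0, 1, 2, 3, 4, 5, 6, 7, 8, 9}, the full vertex set. Edge coverage: each edge of G has both endpoints in at least one bag. Running intersection: for every vertex, the bags containing it form a connected subtree. All three properties hold, so this is a valid tree decomposition of width max|bag| − 1 = 2, and hence tw(G) ≤ 2.

Yes; width 2.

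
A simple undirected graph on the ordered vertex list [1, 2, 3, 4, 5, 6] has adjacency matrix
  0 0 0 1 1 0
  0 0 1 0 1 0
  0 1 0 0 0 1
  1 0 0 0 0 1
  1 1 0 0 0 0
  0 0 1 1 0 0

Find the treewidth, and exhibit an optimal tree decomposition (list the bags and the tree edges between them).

Every bag has size at most 3, so the width is 3 − 1 = 2 and tw(G) ≤ 2. For the lower bound, G contains the cycle 3–6–4–1–5–2–3, so G is not a forest; only forests have treewidth ≤ 1, hence tw(G) ≥ 2. Therefore the treewidth is 2.

Treewidth 2.
Bags: B1 = {3, 4, 6}  B2 = {1, 3, 4}  B3 = {1, 3, 5}  B4 = {2, 3, 5}
Tree: B1–B2, B2–B3, B3–B4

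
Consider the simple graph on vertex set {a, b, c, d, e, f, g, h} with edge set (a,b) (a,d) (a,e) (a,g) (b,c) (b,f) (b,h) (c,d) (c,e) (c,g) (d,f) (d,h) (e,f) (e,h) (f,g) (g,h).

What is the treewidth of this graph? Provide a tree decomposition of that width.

Treewidth 4.
One such decomposition:
Bags: B1 = {b, d, e, g, h}  B2 = {a, b, d, e, g}  B3 = {b, d, e, f, g}  B4 = {b, c, d, e, g}
Tree: B1–B2, B2–B3, B3–B4

Each bag holds 5 vertices, so the decomposition has width 4, which upper-bounds the treewidth. For the lower bound: the 5 vertex sets {d,h}, {a,g}, {b,f}, {e}, {c} are disjoint, each induces a connected subgraph, and every pair is joined by at least one edge of G. Contracting each set to a single vertex therefore yields K_{5} as a minor, and since treewidth is minor-monotone, tw(G) ≥ tw(K_{5}) = 4. Combining the bounds, tw(G) = 4.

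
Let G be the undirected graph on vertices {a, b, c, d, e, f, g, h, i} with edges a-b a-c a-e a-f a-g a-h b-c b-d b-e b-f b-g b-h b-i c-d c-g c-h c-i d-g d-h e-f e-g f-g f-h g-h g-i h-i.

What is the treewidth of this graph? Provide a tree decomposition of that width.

Treewidth 4.
One optimal decomposition is:
Bags: B1 = {a, b, c, g, h}  B2 = {a, b, f, g, h}  B3 = {b, c, g, h, i}  B4 = {a, b, e, f, g}  B5 = {b, c, d, g, h}
Tree: B1–B2, B1–B3, B2–B4, B3–B5

Every bag has size at most 5, so the width is 5 − 1 = 4 and tw(G) ≤ 4. For the lower bound, the 5 vertices {a, b, e, f, g} are pairwise adjacent, and any tree decomposition puts a clique entirely inside one bag — forcing width ≥ 4. Combining the bounds, tw(G) = 4.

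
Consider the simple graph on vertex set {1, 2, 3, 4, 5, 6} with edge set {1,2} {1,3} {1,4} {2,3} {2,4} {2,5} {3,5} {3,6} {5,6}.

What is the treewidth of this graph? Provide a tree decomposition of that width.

The largest bag has 3 vertices, giving width 2; this decomposition certifies tw(G) ≤ 2. For the lower bound, the 3 vertices {1, 2, 3} are pairwise adjacent, and any tree decomposition puts a clique entirely inside one bag — forcing width ≥ 2. Combining the bounds, tw(G) = 2.

Treewidth 2.
Bags: B1 = {1, 2, 3}  B2 = {1, 2, 4}  B3 = {2, 3, 5}  B4 = {3, 5, 6}
Tree: B1–B2, B1–B3, B3–B4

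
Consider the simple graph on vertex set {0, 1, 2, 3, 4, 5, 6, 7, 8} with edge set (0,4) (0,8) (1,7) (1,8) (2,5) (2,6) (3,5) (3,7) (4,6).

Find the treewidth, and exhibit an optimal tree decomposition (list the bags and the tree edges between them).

Every bag has size at most 3, so the width is 3 − 1 = 2 and tw(G) ≤ 2. For the lower bound, G contains the cycle 2–6–4–0–8–1–7–3–5–2, so G is not a forest; only forests have treewidth ≤ 1, hence tw(G) ≥ 2. Therefore the treewidth is 2.

Treewidth 2.
Bags: B1 = {2, 4, 6}  B2 = {0, 2, 4}  B3 = {0, 2, 8}  B4 = {1, 2, 8}  B5 = {1, 2, 7}  B6 = {2, 3, 7}  B7 = {2, 3, 5}
Tree: B1–B2, B2–B3, B3–B4, B4–B5, B5–B6, B6–B7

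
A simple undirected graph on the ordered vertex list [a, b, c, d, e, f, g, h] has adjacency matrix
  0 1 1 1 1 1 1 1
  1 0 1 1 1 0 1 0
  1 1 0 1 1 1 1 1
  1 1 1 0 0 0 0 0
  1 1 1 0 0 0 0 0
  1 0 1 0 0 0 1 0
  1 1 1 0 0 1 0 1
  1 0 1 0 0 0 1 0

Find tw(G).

3

A width-3 tree decomposition is:
Bags: B1 = {a, c, g, h}  B2 = {a, b, c, g}  B3 = {a, c, f, g}  B4 = {a, b, c, d}  B5 = {a, b, c, e}
Tree: B1–B2, B1–B3, B2–B4, B2–B5
Every bag has size at most 4, so the width is 4 − 1 = 3 and tw(G) ≤ 3. On the other hand G contains the 4-clique {a, b, c, d}. A clique must lie in a single bag of any decomposition, so no decomposition can have width below 3. Therefore the treewidth is 3.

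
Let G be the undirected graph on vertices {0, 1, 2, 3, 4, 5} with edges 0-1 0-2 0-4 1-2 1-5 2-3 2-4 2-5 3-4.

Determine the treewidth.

A width-2 tree decomposition is:
Bags: B1 = {0, 2, 4}  B2 = {0, 1, 2}  B3 = {1, 2, 5}  B4 = {2, 3, 4}
Tree: B1–B2, B2–B3, B1–B4
The largest bag has 3 vertices, giving width 2; this decomposition certifies tw(G) ≤ 2. For the lower bound, the 3 vertices {0, 1, 2} are pairwise adjacent, and any tree decomposition puts a clique entirely inside one bag — forcing width ≥ 2. Hence tw(G) = 2 exactly.

2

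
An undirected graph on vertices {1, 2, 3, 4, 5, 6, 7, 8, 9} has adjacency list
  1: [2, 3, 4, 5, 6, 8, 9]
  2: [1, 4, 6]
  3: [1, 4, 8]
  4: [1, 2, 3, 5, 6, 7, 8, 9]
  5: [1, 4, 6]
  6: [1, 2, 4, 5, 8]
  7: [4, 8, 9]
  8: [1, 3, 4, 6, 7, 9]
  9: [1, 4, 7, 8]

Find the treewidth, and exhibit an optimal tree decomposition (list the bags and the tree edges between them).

Treewidth 3.
One such decomposition:
Bags: B1 = {1, 2, 4, 6}  B2 = {1, 4, 6, 8}  B3 = {1, 3, 4, 8}  B4 = {1, 4, 8, 9}  B5 = {4, 7, 8, 9}  B6 = {1, 4, 5, 6}
Tree: B1–B2, B2–B3, B3–B4, B4–B5, B1–B6

Every bag has size at most 4, so the width is 4 − 1 = 3 and tw(G) ≤ 3. For the lower bound, the 4 vertices {1, 4, 8, 9} are pairwise adjacent, and any tree decomposition puts a clique entirely inside one bag — forcing width ≥ 3. Therefore the treewidth is 3.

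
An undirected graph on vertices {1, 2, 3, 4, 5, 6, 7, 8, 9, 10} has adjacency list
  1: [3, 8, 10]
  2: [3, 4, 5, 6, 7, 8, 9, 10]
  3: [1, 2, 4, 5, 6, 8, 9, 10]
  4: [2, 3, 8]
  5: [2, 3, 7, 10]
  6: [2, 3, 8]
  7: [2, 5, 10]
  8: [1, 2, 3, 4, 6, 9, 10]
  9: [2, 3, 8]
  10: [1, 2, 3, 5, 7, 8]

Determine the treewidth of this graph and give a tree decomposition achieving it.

Treewidth 3.
Bags: B1 = {2, 3, 5, 10}  B2 = {2, 3, 8, 10}  B3 = {2, 3, 4, 8}  B4 = {2, 5, 7, 10}  B5 = {2, 3, 8, 9}  B6 = {2, 3, 6, 8}  B7 = {1, 3, 8, 10}
Tree: B1–B2, B2–B3, B1–B4, B3–B5, B2–B6, B2–B7

Every bag has size at most 4, so the width is 4 − 1 = 3 and tw(G) ≤ 3. For the lower bound, the 4 vertices {1, 3, 8, 10} are pairwise adjacent, and any tree decomposition puts a clique entirely inside one bag — forcing width ≥ 3. Hence tw(G) = 3 exactly.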